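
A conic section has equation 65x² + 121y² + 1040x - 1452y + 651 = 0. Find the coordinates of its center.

(-8, 6)

Collect terms: 65(x² + 16x) + 121(y² - 12y) = -651
65(x + 8)² + 121(y - 6)² = -651 + 4160 + 4356 = 7865
Divide through by 7865 to get (x + 8)²/121 + (y - 6)²/65 = 1.
Ellipse with center (-8, 6).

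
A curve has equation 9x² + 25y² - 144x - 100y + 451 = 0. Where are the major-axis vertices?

(3, 2) and (13, 2)

Group: 9(x² - 16x) + 25(y² - 4y) = -451
9(x - 8)² + 25(y - 2)² = -451 + 576 + 100 = 225
Divide through by 225 to get (x - 8)²/25 + (y - 2)²/9 = 1.
Ellipse, center (8, 2), major axis horizontal; a² = 25, b² = 9.
a = 5. Vertices at (h ± a, k).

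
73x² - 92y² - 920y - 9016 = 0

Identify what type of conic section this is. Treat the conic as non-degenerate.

No xy term. Coefficients of x² and y² are A = 73, C = -92.
A and C have opposite signs ⇒ hyperbola.

hyperbola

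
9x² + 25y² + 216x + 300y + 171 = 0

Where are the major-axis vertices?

(-27, -6) and (3, -6)

Group the x- and y-terms: 9(x² + 24x) + 25(y² + 12y) = -171
9(x + 12)² + 25(y + 6)² = -171 + 1296 + 900 = 2025
Divide through by 2025 to get (x + 12)²/225 + (y + 6)²/81 = 1.
Ellipse, center (-12, -6), major axis horizontal; a² = 225, b² = 81.
a = 15. Vertices at (h ± a, k).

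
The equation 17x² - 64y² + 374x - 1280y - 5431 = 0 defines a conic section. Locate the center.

Group the x- and y-terms: 17(x² + 22x) -64(y² + 20y) = 5431
Complete the square in x and y: 17(x + 11)² -64(y + 10)² = 5431 + 2057 - 6400 = 1088
Dividing both sides by 1088: (x + 11)²/64 - (y + 10)²/17 = 1
Hyperbola with center (-11, -10).

(-11, -10)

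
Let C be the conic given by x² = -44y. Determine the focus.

Vertex (0, 0); 4p = -44 so p = -11. Opens down.
Focus is p units from the vertex along the axis: (h, k + p).

(0, -11)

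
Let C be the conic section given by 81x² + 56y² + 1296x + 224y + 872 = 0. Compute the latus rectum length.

Rearranging, 81(x² + 16x) + 56(y² + 4y) = -872.
Complete the square in x and y: 81(x + 8)² + 56(y + 2)² = -872 + 5184 + 224 = 4536
Divide by 4536: (x + 8)²/56 + (y + 2)²/81 = 1
Ellipse, center (-8, -2), major axis vertical; a² = 81, b² = 56.
Latus rectum length = 2b²/a = 2·56/9 = 112/9.

112/9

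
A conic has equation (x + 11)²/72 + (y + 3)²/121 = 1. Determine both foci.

(-11, -10) and (-11, 4)

Center (-11, -3). The larger denominator 121 sits under the y-term, so the major axis is vertical; a² = 121, b² = 72.
c² = a² - b² = 121 - 72 = 49, so c = 7.
Foci lie on the vertical axis through the center: (h, k ± c).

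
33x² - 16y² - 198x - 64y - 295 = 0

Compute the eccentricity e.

e = 7/4

33(x² - 6x) -16(y² + 4y) = 295
33(x - 3)² -16(y + 2)² = 295 + 297 - 64 = 528
Divide by 528: (x - 3)²/16 - (y + 2)²/33 = 1
Hyperbola, center (3, -2), transverse axis horizontal; a² = 16, b² = 33.
c² = a² + b² = 49, so c = 7.
e = c/a = 7/4.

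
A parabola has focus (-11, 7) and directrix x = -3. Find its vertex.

The vertex is the midpoint between the focus and the directrix along the axis of symmetry.
Axis is horizontal (directrix is vertical). Vertex x-coordinate = (-11 + (-3))/2 = -7; y-coordinate = 7.

(-7, 7)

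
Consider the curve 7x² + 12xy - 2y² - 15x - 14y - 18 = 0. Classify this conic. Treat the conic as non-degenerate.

hyperbola

A = 7, B = 12, C = -2.
Discriminant B² − 4AC = 12² − 4·7·(-2) = 200.
B² − 4AC > 0 ⇒ hyperbola.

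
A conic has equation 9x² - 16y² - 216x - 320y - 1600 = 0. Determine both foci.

(-3, -10) and (27, -10)

Group: 9(x² - 24x) -16(y² + 20y) = 1600
9(x - 12)² -16(y + 10)² = 1600 + 1296 - 1600 = 1296
Dividing both sides by 1296: (x - 12)²/144 - (y + 10)²/81 = 1
Hyperbola, center (12, -10), transverse axis horizontal; a² = 144, b² = 81.
c² = a² + b² = 144 + 81 = 225, so c = 15.
Foci lie on the horizontal axis through the center: (h ± c, k).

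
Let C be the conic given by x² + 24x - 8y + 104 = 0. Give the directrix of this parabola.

y = -7

Only x is squared. Complete the square in x: (x + 12)² = 8(y + 5).
Vertex (-12, -5); 4p = 8 so p = 2. Opens up.
Directrix is the horizontal line y = k − p = -5 − (2) = -7.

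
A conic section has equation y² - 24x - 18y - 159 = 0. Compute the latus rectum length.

24

Only y is squared. Complete the square in y: (y - 9)² = 24(x + 10).
Vertex (-10, 9); 4p = 24 so p = 6. Opens right.
Latus rectum length = |4p| = 24.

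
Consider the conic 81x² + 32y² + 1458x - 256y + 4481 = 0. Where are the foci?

Collect terms: 81(x² + 18x) + 32(y² - 8y) = -4481
Completing the square gives 81(x + 9)² + 32(y - 4)² = -4481 + 6561 + 512 = 2592.
Divide through by 2592 to get (x + 9)²/32 + (y - 4)²/81 = 1.
Ellipse, center (-9, 4), major axis vertical; a² = 81, b² = 32.
c² = a² - b² = 81 - 32 = 49, so c = 7.
Foci lie on the vertical axis through the center: (h, k ± c).

(-9, -3) and (-9, 11)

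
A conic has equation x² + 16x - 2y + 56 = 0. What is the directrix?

y = -9/2

Only x is squared. Complete the square in x: (x + 8)² = 2(y + 4).
Vertex (-8, -4); 4p = 2 so p = 1/2. Opens up.
Directrix is the horizontal line y = k − p = -4 − (1/2) = -9/2.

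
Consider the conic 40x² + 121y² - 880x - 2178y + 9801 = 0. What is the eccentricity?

Group the x- and y-terms: 40(x² - 22x) + 121(y² - 18y) = -9801
40(x - 11)² + 121(y - 9)² = -9801 + 4840 + 9801 = 4840
Divide through by 4840 to get (x - 11)²/121 + (y - 9)²/40 = 1.
Ellipse, center (11, 9), major axis horizontal; a² = 121, b² = 40.
c² = a² - b² = 81, so c = 9.
e = c/a = 9/11.

e = 9/11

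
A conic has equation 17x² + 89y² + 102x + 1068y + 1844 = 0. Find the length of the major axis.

2√89

Collect terms: 17(x² + 6x) + 89(y² + 12y) = -1844
Completing the square gives 17(x + 3)² + 89(y + 6)² = -1844 + 153 + 3204 = 1513.
Divide by 1513: (x + 3)²/89 + (y + 6)²/17 = 1
Ellipse, center (-3, -6), major axis horizontal; a² = 89, b² = 17.
a² = 89 so a = √89; the major axis has length 2a = 2√89.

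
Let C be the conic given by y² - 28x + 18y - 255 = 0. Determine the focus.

Only y is squared. Complete the square in y: (y + 9)² = 28(x + 12).
Vertex (-12, -9); 4p = 28 so p = 7. Opens right.
Focus is p units from the vertex along the axis: (h + p, k).

(-5, -9)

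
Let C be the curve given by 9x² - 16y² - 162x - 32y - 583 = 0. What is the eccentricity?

Group the x- and y-terms: 9(x² - 18x) -16(y² + 2y) = 583
Complete the square in x and y: 9(x - 9)² -16(y + 1)² = 583 + 729 - 16 = 1296
Divide by 1296: (x - 9)²/144 - (y + 1)²/81 = 1
Hyperbola, center (9, -1), transverse axis horizontal; a² = 144, b² = 81.
c² = a² + b² = 225, so c = 15.
e = c/a = 15/12 = 5/4.

e = 5/4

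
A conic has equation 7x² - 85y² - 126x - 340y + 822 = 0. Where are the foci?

7(x² - 18x) -85(y² + 4y) = -822
Complete the square in x and y: 7(x - 9)² -85(y + 2)² = -822 + 567 - 340 = -595
Dividing both sides by -595: (y + 2)²/7 - (x - 9)²/85 = 1
Hyperbola, center (9, -2), transverse axis vertical; a² = 7, b² = 85.
c² = a² + b² = 7 + 85 = 92, so c = 2√23.
Foci lie on the vertical axis through the center: (h, k ± c).

(9, -2 - 2√23) and (9, -2 + 2√23)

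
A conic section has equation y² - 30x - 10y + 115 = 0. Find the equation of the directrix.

Only y is squared. Complete the square in y: (y - 5)² = 30(x - 3).
Vertex (3, 5); 4p = 30 so p = 15/2. Opens right.
Directrix is the vertical line x = h − p = 3 − (15/2) = -9/2.

x = -9/2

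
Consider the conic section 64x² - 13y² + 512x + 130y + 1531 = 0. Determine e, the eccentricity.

Collect terms: 64(x² + 8x) -13(y² - 10y) = -1531
Complete the square: 64(x + 4)² -13(y - 5)² = -1531 + 1024 - 325 = -832
Divide by -832: (y - 5)²/64 - (x + 4)²/13 = 1
Hyperbola, center (-4, 5), transverse axis vertical; a² = 64, b² = 13.
c² = a² + b² = 77, so c = √77.
e = c/a = √77/8.

e = √77/8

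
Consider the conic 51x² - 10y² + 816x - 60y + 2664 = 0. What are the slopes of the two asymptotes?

√510/10 and -√510/10

Group the x- and y-terms: 51(x² + 16x) -10(y² + 6y) = -2664
Complete the square: 51(x + 8)² -10(y + 3)² = -2664 + 3264 - 90 = 510
Divide by 510: (x + 8)²/10 - (y + 3)²/51 = 1
Hyperbola, center (-8, -3), transverse axis horizontal; a² = 10, b² = 51.
For a horizontal hyperbola the asymptotes have slope ±b/a.
Here that is ±√51/√10 = ±√510/10.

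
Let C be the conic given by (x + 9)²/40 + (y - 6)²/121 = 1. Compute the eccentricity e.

e = 9/11

Center (-9, 6). The larger denominator 121 sits under the y-term, so the major axis is vertical; a² = 121, b² = 40.
c² = a² - b² = 81, so c = 9.
e = c/a = 9/11.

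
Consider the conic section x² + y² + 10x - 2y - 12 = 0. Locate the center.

(-5, 1)

Rearranging, (x² + 10x) + (y² - 2y) = 12.
Completing the square gives (x + 5)² + (y - 1)² = 12 + 25 + 1 = 38.
So (x + 5)² + (y - 1)² = 38.
Circle centered at (-5, 1) with r² = 38.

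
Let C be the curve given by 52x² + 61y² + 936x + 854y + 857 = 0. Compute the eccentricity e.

Group the x- and y-terms: 52(x² + 18x) + 61(y² + 14y) = -857
Complete the square in x and y: 52(x + 9)² + 61(y + 7)² = -857 + 4212 + 2989 = 6344
Dividing both sides by 6344: (x + 9)²/122 + (y + 7)²/104 = 1
Ellipse, center (-9, -7), major axis horizontal; a² = 122, b² = 104.
c² = a² - b² = 18, so c = 3√2.
e = c/a = 3√2/√122 = 3√61/61.

e = 3√61/61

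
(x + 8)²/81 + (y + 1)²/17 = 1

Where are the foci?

Center (-8, -1). The larger denominator 81 sits under the x-term, so the major axis is horizontal; a² = 81, b² = 17.
c² = a² - b² = 81 - 17 = 64, so c = 8.
Foci lie on the horizontal axis through the center: (h ± c, k).

(-16, -1) and (0, -1)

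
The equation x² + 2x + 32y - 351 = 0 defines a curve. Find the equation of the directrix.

y = 19

Only x is squared. Complete the square in x: (x + 1)² = -32(y - 11).
Vertex (-1, 11); 4p = -32 so p = -8. Opens down.
Directrix is the horizontal line y = k − p = 11 − (-8) = 19.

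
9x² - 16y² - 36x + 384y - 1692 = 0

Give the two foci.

(2, 2) and (2, 22)

9(x² - 4x) -16(y² - 24y) = 1692
Complete the square: 9(x - 2)² -16(y - 12)² = 1692 + 36 - 2304 = -576
Divide by -576: (y - 12)²/36 - (x - 2)²/64 = 1
Hyperbola, center (2, 12), transverse axis vertical; a² = 36, b² = 64.
c² = a² + b² = 36 + 64 = 100, so c = 10.
Foci lie on the vertical axis through the center: (h, k ± c).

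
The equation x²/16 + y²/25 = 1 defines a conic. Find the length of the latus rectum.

32/5

Center (0, 0). The larger denominator 25 sits under the y-term, so the major axis is vertical; a² = 25, b² = 16.
Latus rectum length = 2b²/a = 2·16/5 = 32/5.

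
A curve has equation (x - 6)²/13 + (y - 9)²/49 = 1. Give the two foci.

Center (6, 9). The larger denominator 49 sits under the y-term, so the major axis is vertical; a² = 49, b² = 13.
c² = a² - b² = 49 - 13 = 36, so c = 6.
Foci lie on the vertical axis through the center: (h, k ± c).

(6, 3) and (6, 15)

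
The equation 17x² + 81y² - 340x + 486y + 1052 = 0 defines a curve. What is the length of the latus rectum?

Group: 17(x² - 20x) + 81(y² + 6y) = -1052
Complete the square in x and y: 17(x - 10)² + 81(y + 3)² = -1052 + 1700 + 729 = 1377
Divide through by 1377 to get (x - 10)²/81 + (y + 3)²/17 = 1.
Ellipse, center (10, -3), major axis horizontal; a² = 81, b² = 17.
Latus rectum length = 2b²/a = 2·17/9 = 34/9.

34/9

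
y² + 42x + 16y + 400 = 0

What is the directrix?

x = 5/2

Only y is squared. Complete the square in y: (y + 8)² = -42(x + 8).
Vertex (-8, -8); 4p = -42 so p = -21/2. Opens left.
Directrix is the vertical line x = h − p = -8 − (-21/2) = 5/2.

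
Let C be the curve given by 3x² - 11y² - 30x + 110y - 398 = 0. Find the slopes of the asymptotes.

Group: 3(x² - 10x) -11(y² - 10y) = 398
Complete the square: 3(x - 5)² -11(y - 5)² = 398 + 75 - 275 = 198
Dividing both sides by 198: (x - 5)²/66 - (y - 5)²/18 = 1
Hyperbola, center (5, 5), transverse axis horizontal; a² = 66, b² = 18.
For a horizontal hyperbola the asymptotes have slope ±b/a.
Here that is ±3√2/√66 = ±√33/11.

√33/11 and -√33/11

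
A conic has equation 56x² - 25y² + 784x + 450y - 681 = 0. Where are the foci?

56(x² + 14x) -25(y² - 18y) = 681
Completing the square gives 56(x + 7)² -25(y - 9)² = 681 + 2744 - 2025 = 1400.
Dividing both sides by 1400: (x + 7)²/25 - (y - 9)²/56 = 1
Hyperbola, center (-7, 9), transverse axis horizontal; a² = 25, b² = 56.
c² = a² + b² = 25 + 56 = 81, so c = 9.
Foci lie on the horizontal axis through the center: (h ± c, k).

(-16, 9) and (2, 9)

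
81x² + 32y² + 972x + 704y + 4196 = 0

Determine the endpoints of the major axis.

Group: 81(x² + 12x) + 32(y² + 22y) = -4196
Complete the square in x and y: 81(x + 6)² + 32(y + 11)² = -4196 + 2916 + 3872 = 2592
Dividing both sides by 2592: (x + 6)²/32 + (y + 11)²/81 = 1
Ellipse, center (-6, -11), major axis vertical; a² = 81, b² = 32.
a = 9. Vertices at (h, k ± a).

(-6, -20) and (-6, -2)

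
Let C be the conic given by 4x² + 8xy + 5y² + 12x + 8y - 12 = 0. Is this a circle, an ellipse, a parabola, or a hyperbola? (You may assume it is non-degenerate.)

A = 4, B = 8, C = 5.
Discriminant B² − 4AC = 8² − 4·4·5 = -16.
B² − 4AC < 0 ⇒ ellipse.

ellipse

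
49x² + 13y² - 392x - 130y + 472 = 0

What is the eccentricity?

e = 6/7

Group the x- and y-terms: 49(x² - 8x) + 13(y² - 10y) = -472
Complete the square in x and y: 49(x - 4)² + 13(y - 5)² = -472 + 784 + 325 = 637
Divide through by 637 to get (x - 4)²/13 + (y - 5)²/49 = 1.
Ellipse, center (4, 5), major axis vertical; a² = 49, b² = 13.
c² = a² - b² = 36, so c = 6.
e = c/a = 6/7.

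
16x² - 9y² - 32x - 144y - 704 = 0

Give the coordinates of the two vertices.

Rearranging, 16(x² - 2x) -9(y² + 16y) = 704.
Complete the square in x and y: 16(x - 1)² -9(y + 8)² = 704 + 16 - 576 = 144
Dividing both sides by 144: (x - 1)²/9 - (y + 8)²/16 = 1
Hyperbola, center (1, -8), transverse axis horizontal; a² = 9, b² = 16.
a = 3. Vertices at (h ± a, k).

(-2, -8) and (4, -8)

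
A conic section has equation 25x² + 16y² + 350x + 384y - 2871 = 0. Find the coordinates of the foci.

Rearranging, 25(x² + 14x) + 16(y² + 24y) = 2871.
25(x + 7)² + 16(y + 12)² = 2871 + 1225 + 2304 = 6400
Divide through by 6400 to get (x + 7)²/256 + (y + 12)²/400 = 1.
Ellipse, center (-7, -12), major axis vertical; a² = 400, b² = 256.
c² = a² - b² = 400 - 256 = 144, so c = 12.
Foci lie on the vertical axis through the center: (h, k ± c).

(-7, -24) and (-7, 0)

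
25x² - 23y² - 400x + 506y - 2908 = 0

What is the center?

(8, 11)

Collect terms: 25(x² - 16x) -23(y² - 22y) = 2908
Complete the square in x and y: 25(x - 8)² -23(y - 11)² = 2908 + 1600 - 2783 = 1725
Divide by 1725: (x - 8)²/69 - (y - 11)²/75 = 1
Hyperbola with center (8, 11).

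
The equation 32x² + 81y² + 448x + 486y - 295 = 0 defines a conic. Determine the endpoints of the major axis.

(-16, -3) and (2, -3)

Collect terms: 32(x² + 14x) + 81(y² + 6y) = 295
Complete the square: 32(x + 7)² + 81(y + 3)² = 295 + 1568 + 729 = 2592
Divide by 2592: (x + 7)²/81 + (y + 3)²/32 = 1
Ellipse, center (-7, -3), major axis horizontal; a² = 81, b² = 32.
a = 9. Vertices at (h ± a, k).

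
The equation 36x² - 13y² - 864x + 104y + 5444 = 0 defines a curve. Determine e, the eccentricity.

e = 7/6

36(x² - 24x) -13(y² - 8y) = -5444
Complete the square in x and y: 36(x - 12)² -13(y - 4)² = -5444 + 5184 - 208 = -468
Divide by -468: (y - 4)²/36 - (x - 12)²/13 = 1
Hyperbola, center (12, 4), transverse axis vertical; a² = 36, b² = 13.
c² = a² + b² = 49, so c = 7.
e = c/a = 7/6.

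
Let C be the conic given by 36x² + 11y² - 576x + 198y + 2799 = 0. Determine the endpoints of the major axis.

(8, -15) and (8, -3)

36(x² - 16x) + 11(y² + 18y) = -2799
Complete the square: 36(x - 8)² + 11(y + 9)² = -2799 + 2304 + 891 = 396
Divide by 396: (x - 8)²/11 + (y + 9)²/36 = 1
Ellipse, center (8, -9), major axis vertical; a² = 36, b² = 11.
a = 6. Vertices at (h, k ± a).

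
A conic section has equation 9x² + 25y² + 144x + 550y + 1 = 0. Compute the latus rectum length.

72/5

Collect terms: 9(x² + 16x) + 25(y² + 22y) = -1
Completing the square gives 9(x + 8)² + 25(y + 11)² = -1 + 576 + 3025 = 3600.
Divide through by 3600 to get (x + 8)²/400 + (y + 11)²/144 = 1.
Ellipse, center (-8, -11), major axis horizontal; a² = 400, b² = 144.
Latus rectum length = 2b²/a = 2·144/20 = 72/5.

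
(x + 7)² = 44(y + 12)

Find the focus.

Vertex (-7, -12); 4p = 44 so p = 11. Opens up.
Focus is p units from the vertex along the axis: (h, k + p).

(-7, -1)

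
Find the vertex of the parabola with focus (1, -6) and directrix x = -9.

(-4, -6)

The vertex is the midpoint between the focus and the directrix along the axis of symmetry.
Axis is horizontal (directrix is vertical). Vertex x-coordinate = (1 + (-9))/2 = -4; y-coordinate = -6.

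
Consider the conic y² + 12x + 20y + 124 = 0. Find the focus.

(-5, -10)

Only y is squared. Complete the square in y: (y + 10)² = -12(x + 2).
Vertex (-2, -10); 4p = -12 so p = -3. Opens left.
Focus is p units from the vertex along the axis: (h + p, k).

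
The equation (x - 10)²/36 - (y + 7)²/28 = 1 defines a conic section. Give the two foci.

(2, -7) and (18, -7)

Center (10, -7). The positive term is the x-term, so the transverse axis is horizontal; a² = 36, b² = 28.
c² = a² + b² = 36 + 28 = 64, so c = 8.
Foci lie on the horizontal axis through the center: (h ± c, k).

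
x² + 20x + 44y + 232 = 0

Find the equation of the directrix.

Only x is squared. Complete the square in x: (x + 10)² = -44(y + 3).
Vertex (-10, -3); 4p = -44 so p = -11. Opens down.
Directrix is the horizontal line y = k − p = -3 − (-11) = 8.

y = 8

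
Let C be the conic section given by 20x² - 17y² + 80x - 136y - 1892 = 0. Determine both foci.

Group: 20(x² + 4x) -17(y² + 8y) = 1892
20(x + 2)² -17(y + 4)² = 1892 + 80 - 272 = 1700
Divide by 1700: (x + 2)²/85 - (y + 4)²/100 = 1
Hyperbola, center (-2, -4), transverse axis horizontal; a² = 85, b² = 100.
c² = a² + b² = 85 + 100 = 185, so c = √185.
Foci lie on the horizontal axis through the center: (h ± c, k).

(-2 - √185, -4) and (-2 + √185, -4)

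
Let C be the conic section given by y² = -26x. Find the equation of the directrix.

Vertex (0, 0); 4p = -26 so p = -13/2. Opens left.
Directrix is the vertical line x = h − p = 0 − (-13/2) = 13/2.

x = 13/2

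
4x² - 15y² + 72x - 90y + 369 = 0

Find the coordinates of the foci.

(-9, -3 - √57) and (-9, -3 + √57)

4(x² + 18x) -15(y² + 6y) = -369
Complete the square: 4(x + 9)² -15(y + 3)² = -369 + 324 - 135 = -180
Divide through by -180 to get (y + 3)²/12 - (x + 9)²/45 = 1.
Hyperbola, center (-9, -3), transverse axis vertical; a² = 12, b² = 45.
c² = a² + b² = 12 + 45 = 57, so c = √57.
Foci lie on the vertical axis through the center: (h, k ± c).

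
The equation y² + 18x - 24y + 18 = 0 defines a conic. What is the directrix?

x = 23/2

Only y is squared. Complete the square in y: (y - 12)² = -18(x - 7).
Vertex (7, 12); 4p = -18 so p = -9/2. Opens left.
Directrix is the vertical line x = h − p = 7 − (-9/2) = 23/2.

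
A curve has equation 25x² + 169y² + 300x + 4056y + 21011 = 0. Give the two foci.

Group the x- and y-terms: 25(x² + 12x) + 169(y² + 24y) = -21011
25(x + 6)² + 169(y + 12)² = -21011 + 900 + 24336 = 4225
Divide through by 4225 to get (x + 6)²/169 + (y + 12)²/25 = 1.
Ellipse, center (-6, -12), major axis horizontal; a² = 169, b² = 25.
c² = a² - b² = 169 - 25 = 144, so c = 12.
Foci lie on the horizontal axis through the center: (h ± c, k).

(-18, -12) and (6, -12)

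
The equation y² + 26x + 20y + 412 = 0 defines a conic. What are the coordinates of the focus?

(-37/2, -10)

Only y is squared. Complete the square in y: (y + 10)² = -26(x + 12).
Vertex (-12, -10); 4p = -26 so p = -13/2. Opens left.
Focus is p units from the vertex along the axis: (h + p, k).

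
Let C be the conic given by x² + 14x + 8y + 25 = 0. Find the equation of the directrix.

y = 5

Only x is squared. Complete the square in x: (x + 7)² = -8(y - 3).
Vertex (-7, 3); 4p = -8 so p = -2. Opens down.
Directrix is the horizontal line y = k − p = 3 − (-2) = 5.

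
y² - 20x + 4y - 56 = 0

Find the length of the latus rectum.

Only y is squared. Complete the square in y: (y + 2)² = 20(x + 3).
Vertex (-3, -2); 4p = 20 so p = 5. Opens right.
Latus rectum length = |4p| = 20.

20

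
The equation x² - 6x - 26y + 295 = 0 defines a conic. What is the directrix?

y = 9/2

Only x is squared. Complete the square in x: (x - 3)² = 26(y - 11).
Vertex (3, 11); 4p = 26 so p = 13/2. Opens up.
Directrix is the horizontal line y = k − p = 11 − (13/2) = 9/2.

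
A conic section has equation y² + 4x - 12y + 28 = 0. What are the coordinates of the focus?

(1, 6)

Only y is squared. Complete the square in y: (y - 6)² = -4(x - 2).
Vertex (2, 6); 4p = -4 so p = -1. Opens left.
Focus is p units from the vertex along the axis: (h + p, k).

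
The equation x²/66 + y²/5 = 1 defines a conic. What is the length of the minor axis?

2√5

Center (0, 0). The larger denominator 66 sits under the x-term, so the major axis is horizontal; a² = 66, b² = 5.
b² = 5 so b = √5; the minor axis has length 2b = 2√5.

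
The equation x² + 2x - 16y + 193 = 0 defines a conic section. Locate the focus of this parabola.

Only x is squared. Complete the square in x: (x + 1)² = 16(y - 12).
Vertex (-1, 12); 4p = 16 so p = 4. Opens up.
Focus is p units from the vertex along the axis: (h, k + p).

(-1, 16)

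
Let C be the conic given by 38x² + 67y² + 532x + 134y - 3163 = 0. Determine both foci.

Group the x- and y-terms: 38(x² + 14x) + 67(y² + 2y) = 3163
Complete the square: 38(x + 7)² + 67(y + 1)² = 3163 + 1862 + 67 = 5092
Dividing both sides by 5092: (x + 7)²/134 + (y + 1)²/76 = 1
Ellipse, center (-7, -1), major axis horizontal; a² = 134, b² = 76.
c² = a² - b² = 134 - 76 = 58, so c = √58.
Foci lie on the horizontal axis through the center: (h ± c, k).

(-7 - √58, -1) and (-7 + √58, -1)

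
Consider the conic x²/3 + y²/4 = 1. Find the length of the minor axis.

2√3

Center (0, 0). The larger denominator 4 sits under the y-term, so the major axis is vertical; a² = 4, b² = 3.
b² = 3 so b = √3; the minor axis has length 2b = 2√3.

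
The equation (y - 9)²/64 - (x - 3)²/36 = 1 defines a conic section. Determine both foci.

(3, -1) and (3, 19)

Center (3, 9). The positive term is the y-term, so the transverse axis is vertical; a² = 64, b² = 36.
c² = a² + b² = 64 + 36 = 100, so c = 10.
Foci lie on the vertical axis through the center: (h, k ± c).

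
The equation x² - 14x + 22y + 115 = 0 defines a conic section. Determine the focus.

(7, -17/2)

Only x is squared. Complete the square in x: (x - 7)² = -22(y + 3).
Vertex (7, -3); 4p = -22 so p = -11/2. Opens down.
Focus is p units from the vertex along the axis: (h, k + p).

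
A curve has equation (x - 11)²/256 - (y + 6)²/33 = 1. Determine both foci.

(-6, -6) and (28, -6)

Center (11, -6). The positive term is the x-term, so the transverse axis is horizontal; a² = 256, b² = 33.
c² = a² + b² = 256 + 33 = 289, so c = 17.
Foci lie on the horizontal axis through the center: (h ± c, k).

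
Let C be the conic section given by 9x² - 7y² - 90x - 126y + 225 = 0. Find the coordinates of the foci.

(5, -21) and (5, 3)

Group the x- and y-terms: 9(x² - 10x) -7(y² + 18y) = -225
Completing the square gives 9(x - 5)² -7(y + 9)² = -225 + 225 - 567 = -567.
Dividing both sides by -567: (y + 9)²/81 - (x - 5)²/63 = 1
Hyperbola, center (5, -9), transverse axis vertical; a² = 81, b² = 63.
c² = a² + b² = 81 + 63 = 144, so c = 12.
Foci lie on the vertical axis through the center: (h, k ± c).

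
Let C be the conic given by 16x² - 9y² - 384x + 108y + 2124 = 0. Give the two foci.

(12, 1) and (12, 11)

Collect terms: 16(x² - 24x) -9(y² - 12y) = -2124
Complete the square: 16(x - 12)² -9(y - 6)² = -2124 + 2304 - 324 = -144
Divide by -144: (y - 6)²/16 - (x - 12)²/9 = 1
Hyperbola, center (12, 6), transverse axis vertical; a² = 16, b² = 9.
c² = a² + b² = 16 + 9 = 25, so c = 5.
Foci lie on the vertical axis through the center: (h, k ± c).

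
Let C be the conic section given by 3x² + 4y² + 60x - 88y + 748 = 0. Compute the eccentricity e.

3(x² + 20x) + 4(y² - 22y) = -748
Complete the square in x and y: 3(x + 10)² + 4(y - 11)² = -748 + 300 + 484 = 36
Divide by 36: (x + 10)²/12 + (y - 11)²/9 = 1
Ellipse, center (-10, 11), major axis horizontal; a² = 12, b² = 9.
c² = a² - b² = 3, so c = √3.
e = c/a = √3/2√3 = 1/2.

e = 1/2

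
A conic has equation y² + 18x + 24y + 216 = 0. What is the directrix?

x = 1/2

Only y is squared. Complete the square in y: (y + 12)² = -18(x + 4).
Vertex (-4, -12); 4p = -18 so p = -9/2. Opens left.
Directrix is the vertical line x = h − p = -4 − (-9/2) = 1/2.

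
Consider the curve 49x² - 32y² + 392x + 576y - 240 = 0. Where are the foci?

Group the x- and y-terms: 49(x² + 8x) -32(y² - 18y) = 240
49(x + 4)² -32(y - 9)² = 240 + 784 - 2592 = -1568
Divide through by -1568 to get (y - 9)²/49 - (x + 4)²/32 = 1.
Hyperbola, center (-4, 9), transverse axis vertical; a² = 49, b² = 32.
c² = a² + b² = 49 + 32 = 81, so c = 9.
Foci lie on the vertical axis through the center: (h, k ± c).

(-4, 0) and (-4, 18)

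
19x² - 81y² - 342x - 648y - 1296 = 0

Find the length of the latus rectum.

Group: 19(x² - 18x) -81(y² + 8y) = 1296
Complete the square in x and y: 19(x - 9)² -81(y + 4)² = 1296 + 1539 - 1296 = 1539
Divide through by 1539 to get (x - 9)²/81 - (y + 4)²/19 = 1.
Hyperbola, center (9, -4), transverse axis horizontal; a² = 81, b² = 19.
Latus rectum length = 2b²/a = 2·19/9 = 38/9.

38/9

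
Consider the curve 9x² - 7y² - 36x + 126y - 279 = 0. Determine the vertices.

9(x² - 4x) -7(y² - 18y) = 279
Complete the square in x and y: 9(x - 2)² -7(y - 9)² = 279 + 36 - 567 = -252
Divide through by -252 to get (y - 9)²/36 - (x - 2)²/28 = 1.
Hyperbola, center (2, 9), transverse axis vertical; a² = 36, b² = 28.
a = 6. Vertices at (h, k ± a).

(2, 3) and (2, 15)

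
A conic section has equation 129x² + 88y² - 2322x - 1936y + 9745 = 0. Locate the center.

(9, 11)

Group the x- and y-terms: 129(x² - 18x) + 88(y² - 22y) = -9745
Completing the square gives 129(x - 9)² + 88(y - 11)² = -9745 + 10449 + 10648 = 11352.
Divide by 11352: (x - 9)²/88 + (y - 11)²/129 = 1
Ellipse with center (9, 11).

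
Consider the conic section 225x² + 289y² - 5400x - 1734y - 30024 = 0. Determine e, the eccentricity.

e = 8/17

Group: 225(x² - 24x) + 289(y² - 6y) = 30024
Completing the square gives 225(x - 12)² + 289(y - 3)² = 30024 + 32400 + 2601 = 65025.
Dividing both sides by 65025: (x - 12)²/289 + (y - 3)²/225 = 1
Ellipse, center (12, 3), major axis horizontal; a² = 289, b² = 225.
c² = a² - b² = 64, so c = 8.
e = c/a = 8/17.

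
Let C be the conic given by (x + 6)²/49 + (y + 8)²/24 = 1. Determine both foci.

(-11, -8) and (-1, -8)

Center (-6, -8). The larger denominator 49 sits under the x-term, so the major axis is horizontal; a² = 49, b² = 24.
c² = a² - b² = 49 - 24 = 25, so c = 5.
Foci lie on the horizontal axis through the center: (h ± c, k).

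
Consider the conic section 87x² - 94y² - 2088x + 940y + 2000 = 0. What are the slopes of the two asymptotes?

Group: 87(x² - 24x) -94(y² - 10y) = -2000
Complete the square: 87(x - 12)² -94(y - 5)² = -2000 + 12528 - 2350 = 8178
Divide by 8178: (x - 12)²/94 - (y - 5)²/87 = 1
Hyperbola, center (12, 5), transverse axis horizontal; a² = 94, b² = 87.
For a horizontal hyperbola the asymptotes have slope ±b/a.
Here that is ±√87/√94 = ±√8178/94.

√8178/94 and -√8178/94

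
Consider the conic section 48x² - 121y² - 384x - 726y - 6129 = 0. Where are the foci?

(-9, -3) and (17, -3)

Group: 48(x² - 8x) -121(y² + 6y) = 6129
Complete the square in x and y: 48(x - 4)² -121(y + 3)² = 6129 + 768 - 1089 = 5808
Divide through by 5808 to get (x - 4)²/121 - (y + 3)²/48 = 1.
Hyperbola, center (4, -3), transverse axis horizontal; a² = 121, b² = 48.
c² = a² + b² = 121 + 48 = 169, so c = 13.
Foci lie on the horizontal axis through the center: (h ± c, k).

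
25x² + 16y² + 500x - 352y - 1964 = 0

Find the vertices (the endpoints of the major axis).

Collect terms: 25(x² + 20x) + 16(y² - 22y) = 1964
Completing the square gives 25(x + 10)² + 16(y - 11)² = 1964 + 2500 + 1936 = 6400.
Divide by 6400: (x + 10)²/256 + (y - 11)²/400 = 1
Ellipse, center (-10, 11), major axis vertical; a² = 400, b² = 256.
a = 20. Vertices at (h, k ± a).

(-10, -9) and (-10, 31)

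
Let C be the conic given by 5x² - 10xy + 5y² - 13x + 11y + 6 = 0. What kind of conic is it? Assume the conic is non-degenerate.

parabola

A = 5, B = -10, C = 5.
Discriminant B² − 4AC = (-10)² − 4·5·5 = 0.
B² − 4AC = 0 ⇒ parabola.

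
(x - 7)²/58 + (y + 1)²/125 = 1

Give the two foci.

(7, -1 - √67) and (7, -1 + √67)

Center (7, -1). The larger denominator 125 sits under the y-term, so the major axis is vertical; a² = 125, b² = 58.
c² = a² - b² = 125 - 58 = 67, so c = √67.
Foci lie on the vertical axis through the center: (h, k ± c).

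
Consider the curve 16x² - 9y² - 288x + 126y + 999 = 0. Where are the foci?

(9, 2) and (9, 12)

Group the x- and y-terms: 16(x² - 18x) -9(y² - 14y) = -999
Completing the square gives 16(x - 9)² -9(y - 7)² = -999 + 1296 - 441 = -144.
Divide through by -144 to get (y - 7)²/16 - (x - 9)²/9 = 1.
Hyperbola, center (9, 7), transverse axis vertical; a² = 16, b² = 9.
c² = a² + b² = 16 + 9 = 25, so c = 5.
Foci lie on the vertical axis through the center: (h, k ± c).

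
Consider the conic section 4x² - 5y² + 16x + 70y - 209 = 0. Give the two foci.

Collect terms: 4(x² + 4x) -5(y² - 14y) = 209
Completing the square gives 4(x + 2)² -5(y - 7)² = 209 + 16 - 245 = -20.
Divide by -20: (y - 7)²/4 - (x + 2)²/5 = 1
Hyperbola, center (-2, 7), transverse axis vertical; a² = 4, b² = 5.
c² = a² + b² = 4 + 5 = 9, so c = 3.
Foci lie on the vertical axis through the center: (h, k ± c).

(-2, 4) and (-2, 10)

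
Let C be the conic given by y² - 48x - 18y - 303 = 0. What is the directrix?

x = -20

Only y is squared. Complete the square in y: (y - 9)² = 48(x + 8).
Vertex (-8, 9); 4p = 48 so p = 12. Opens right.
Directrix is the vertical line x = h − p = -8 − (12) = -20.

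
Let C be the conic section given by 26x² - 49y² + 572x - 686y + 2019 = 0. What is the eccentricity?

Group the x- and y-terms: 26(x² + 22x) -49(y² + 14y) = -2019
Complete the square: 26(x + 11)² -49(y + 7)² = -2019 + 3146 - 2401 = -1274
Divide by -1274: (y + 7)²/26 - (x + 11)²/49 = 1
Hyperbola, center (-11, -7), transverse axis vertical; a² = 26, b² = 49.
c² = a² + b² = 75, so c = 5√3.
e = c/a = 5√3/√26 = 5√78/26.

e = 5√78/26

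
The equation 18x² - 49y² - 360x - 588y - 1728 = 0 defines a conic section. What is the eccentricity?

Group the x- and y-terms: 18(x² - 20x) -49(y² + 12y) = 1728
Completing the square gives 18(x - 10)² -49(y + 6)² = 1728 + 1800 - 1764 = 1764.
Dividing both sides by 1764: (x - 10)²/98 - (y + 6)²/36 = 1
Hyperbola, center (10, -6), transverse axis horizontal; a² = 98, b² = 36.
c² = a² + b² = 134, so c = √134.
e = c/a = √134/7√2 = √67/7.

e = √67/7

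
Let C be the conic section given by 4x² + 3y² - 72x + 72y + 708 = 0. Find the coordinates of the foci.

Collect terms: 4(x² - 18x) + 3(y² + 24y) = -708
Completing the square gives 4(x - 9)² + 3(y + 12)² = -708 + 324 + 432 = 48.
Dividing both sides by 48: (x - 9)²/12 + (y + 12)²/16 = 1
Ellipse, center (9, -12), major axis vertical; a² = 16, b² = 12.
c² = a² - b² = 16 - 12 = 4, so c = 2.
Foci lie on the vertical axis through the center: (h, k ± c).

(9, -14) and (9, -10)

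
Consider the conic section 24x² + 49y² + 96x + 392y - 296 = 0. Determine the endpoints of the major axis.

(-9, -4) and (5, -4)

24(x² + 4x) + 49(y² + 8y) = 296
Complete the square: 24(x + 2)² + 49(y + 4)² = 296 + 96 + 784 = 1176
Dividing both sides by 1176: (x + 2)²/49 + (y + 4)²/24 = 1
Ellipse, center (-2, -4), major axis horizontal; a² = 49, b² = 24.
a = 7. Vertices at (h ± a, k).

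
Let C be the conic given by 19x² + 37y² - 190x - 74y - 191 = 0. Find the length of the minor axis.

2√19

Collect terms: 19(x² - 10x) + 37(y² - 2y) = 191
19(x - 5)² + 37(y - 1)² = 191 + 475 + 37 = 703
Dividing both sides by 703: (x - 5)²/37 + (y - 1)²/19 = 1
Ellipse, center (5, 1), major axis horizontal; a² = 37, b² = 19.
b² = 19 so b = √19; the minor axis has length 2b = 2√19.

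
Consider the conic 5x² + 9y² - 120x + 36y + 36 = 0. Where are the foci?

(4, -2) and (20, -2)

5(x² - 24x) + 9(y² + 4y) = -36
Completing the square gives 5(x - 12)² + 9(y + 2)² = -36 + 720 + 36 = 720.
Divide through by 720 to get (x - 12)²/144 + (y + 2)²/80 = 1.
Ellipse, center (12, -2), major axis horizontal; a² = 144, b² = 80.
c² = a² - b² = 144 - 80 = 64, so c = 8.
Foci lie on the horizontal axis through the center: (h ± c, k).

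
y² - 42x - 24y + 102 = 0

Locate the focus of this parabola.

Only y is squared. Complete the square in y: (y - 12)² = 42(x + 1).
Vertex (-1, 12); 4p = 42 so p = 21/2. Opens right.
Focus is p units from the vertex along the axis: (h + p, k).

(19/2, 12)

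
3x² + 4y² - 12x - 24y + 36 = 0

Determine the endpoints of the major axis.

Rearranging, 3(x² - 4x) + 4(y² - 6y) = -36.
Complete the square: 3(x - 2)² + 4(y - 3)² = -36 + 12 + 36 = 12
Dividing both sides by 12: (x - 2)²/4 + (y - 3)²/3 = 1
Ellipse, center (2, 3), major axis horizontal; a² = 4, b² = 3.
a = 2. Vertices at (h ± a, k).

(0, 3) and (4, 3)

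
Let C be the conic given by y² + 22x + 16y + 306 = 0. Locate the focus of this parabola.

Only y is squared. Complete the square in y: (y + 8)² = -22(x + 11).
Vertex (-11, -8); 4p = -22 so p = -11/2. Opens left.
Focus is p units from the vertex along the axis: (h + p, k).

(-33/2, -8)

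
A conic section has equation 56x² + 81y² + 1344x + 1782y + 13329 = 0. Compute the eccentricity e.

e = 5/9

Group: 56(x² + 24x) + 81(y² + 22y) = -13329
Complete the square in x and y: 56(x + 12)² + 81(y + 11)² = -13329 + 8064 + 9801 = 4536
Divide by 4536: (x + 12)²/81 + (y + 11)²/56 = 1
Ellipse, center (-12, -11), major axis horizontal; a² = 81, b² = 56.
c² = a² - b² = 25, so c = 5.
e = c/a = 5/9.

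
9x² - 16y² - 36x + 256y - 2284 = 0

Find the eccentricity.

Collect terms: 9(x² - 4x) -16(y² - 16y) = 2284
Complete the square: 9(x - 2)² -16(y - 8)² = 2284 + 36 - 1024 = 1296
Divide by 1296: (x - 2)²/144 - (y - 8)²/81 = 1
Hyperbola, center (2, 8), transverse axis horizontal; a² = 144, b² = 81.
c² = a² + b² = 225, so c = 15.
e = c/a = 15/12 = 5/4.

e = 5/4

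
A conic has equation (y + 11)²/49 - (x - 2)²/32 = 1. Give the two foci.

Center (2, -11). The positive term is the y-term, so the transverse axis is vertical; a² = 49, b² = 32.
c² = a² + b² = 49 + 32 = 81, so c = 9.
Foci lie on the vertical axis through the center: (h, k ± c).

(2, -20) and (2, -2)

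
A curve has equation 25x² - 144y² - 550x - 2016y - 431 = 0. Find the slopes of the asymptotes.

Group: 25(x² - 22x) -144(y² + 14y) = 431
Complete the square: 25(x - 11)² -144(y + 7)² = 431 + 3025 - 7056 = -3600
Divide by -3600: (y + 7)²/25 - (x - 11)²/144 = 1
Hyperbola, center (11, -7), transverse axis vertical; a² = 25, b² = 144.
For a vertical hyperbola the asymptotes have slope ±a/b.
Here that is ±5/12.

5/12 and -5/12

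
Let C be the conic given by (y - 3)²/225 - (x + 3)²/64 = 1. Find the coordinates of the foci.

(-3, -14) and (-3, 20)

Center (-3, 3). The positive term is the y-term, so the transverse axis is vertical; a² = 225, b² = 64.
c² = a² + b² = 225 + 64 = 289, so c = 17.
Foci lie on the vertical axis through the center: (h, k ± c).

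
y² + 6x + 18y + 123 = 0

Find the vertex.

Only y is squared. Complete the square in y: (y + 9)² = -6(x + 7).
Vertex (-7, -9); 4p = -6 so p = -3/2. Opens left.

(-7, -9)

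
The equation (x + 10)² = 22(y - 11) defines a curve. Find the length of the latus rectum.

22

Vertex (-10, 11); 4p = 22 so p = 11/2. Opens up.
Latus rectum length = |4p| = 22.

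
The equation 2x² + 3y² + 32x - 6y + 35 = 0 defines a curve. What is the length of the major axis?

Group the x- and y-terms: 2(x² + 16x) + 3(y² - 2y) = -35
2(x + 8)² + 3(y - 1)² = -35 + 128 + 3 = 96
Dividing both sides by 96: (x + 8)²/48 + (y - 1)²/32 = 1
Ellipse, center (-8, 1), major axis horizontal; a² = 48, b² = 32.
a² = 48 so a = 4√3; the major axis has length 2a = 8√3.

8√3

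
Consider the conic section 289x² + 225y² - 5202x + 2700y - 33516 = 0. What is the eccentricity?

e = 8/17

Group: 289(x² - 18x) + 225(y² + 12y) = 33516
Complete the square in x and y: 289(x - 9)² + 225(y + 6)² = 33516 + 23409 + 8100 = 65025
Dividing both sides by 65025: (x - 9)²/225 + (y + 6)²/289 = 1
Ellipse, center (9, -6), major axis vertical; a² = 289, b² = 225.
c² = a² - b² = 64, so c = 8.
e = c/a = 8/17.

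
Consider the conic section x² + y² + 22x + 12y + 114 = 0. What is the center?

(-11, -6)

Collect terms: (x² + 22x) + (y² + 12y) = -114
Complete the square in x and y: (x + 11)² + (y + 6)² = -114 + 121 + 36 = 43
So (x + 11)² + (y + 6)² = 43.
Circle centered at (-11, -6) with r² = 43.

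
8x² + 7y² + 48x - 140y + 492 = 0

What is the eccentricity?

e = √2/4

8(x² + 6x) + 7(y² - 20y) = -492
Completing the square gives 8(x + 3)² + 7(y - 10)² = -492 + 72 + 700 = 280.
Dividing both sides by 280: (x + 3)²/35 + (y - 10)²/40 = 1
Ellipse, center (-3, 10), major axis vertical; a² = 40, b² = 35.
c² = a² - b² = 5, so c = √5.
e = c/a = √5/2√10 = √2/4.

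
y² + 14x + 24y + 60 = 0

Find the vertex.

(6, -12)

Only y is squared. Complete the square in y: (y + 12)² = -14(x - 6).
Vertex (6, -12); 4p = -14 so p = -7/2. Opens left.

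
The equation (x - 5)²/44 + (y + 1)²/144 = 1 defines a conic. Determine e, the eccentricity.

e = 5/6

Center (5, -1). The larger denominator 144 sits under the y-term, so the major axis is vertical; a² = 144, b² = 44.
c² = a² - b² = 100, so c = 10.
e = c/a = 10/12 = 5/6.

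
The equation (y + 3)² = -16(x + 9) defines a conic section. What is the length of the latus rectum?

16

Vertex (-9, -3); 4p = -16 so p = -4. Opens left.
Latus rectum length = |4p| = 16.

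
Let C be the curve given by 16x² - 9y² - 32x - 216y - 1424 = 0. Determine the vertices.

Group: 16(x² - 2x) -9(y² + 24y) = 1424
Complete the square: 16(x - 1)² -9(y + 12)² = 1424 + 16 - 1296 = 144
Dividing both sides by 144: (x - 1)²/9 - (y + 12)²/16 = 1
Hyperbola, center (1, -12), transverse axis horizontal; a² = 9, b² = 16.
a = 3. Vertices at (h ± a, k).

(-2, -12) and (4, -12)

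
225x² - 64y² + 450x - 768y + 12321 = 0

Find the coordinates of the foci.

(-1, -23) and (-1, 11)

Rearranging, 225(x² + 2x) -64(y² + 12y) = -12321.
Complete the square in x and y: 225(x + 1)² -64(y + 6)² = -12321 + 225 - 2304 = -14400
Divide by -14400: (y + 6)²/225 - (x + 1)²/64 = 1
Hyperbola, center (-1, -6), transverse axis vertical; a² = 225, b² = 64.
c² = a² + b² = 225 + 64 = 289, so c = 17.
Foci lie on the vertical axis through the center: (h, k ± c).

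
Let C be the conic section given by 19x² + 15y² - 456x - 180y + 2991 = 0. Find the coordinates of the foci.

Rearranging, 19(x² - 24x) + 15(y² - 12y) = -2991.
Complete the square in x and y: 19(x - 12)² + 15(y - 6)² = -2991 + 2736 + 540 = 285
Dividing both sides by 285: (x - 12)²/15 + (y - 6)²/19 = 1
Ellipse, center (12, 6), major axis vertical; a² = 19, b² = 15.
c² = a² - b² = 19 - 15 = 4, so c = 2.
Foci lie on the vertical axis through the center: (h, k ± c).

(12, 4) and (12, 8)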